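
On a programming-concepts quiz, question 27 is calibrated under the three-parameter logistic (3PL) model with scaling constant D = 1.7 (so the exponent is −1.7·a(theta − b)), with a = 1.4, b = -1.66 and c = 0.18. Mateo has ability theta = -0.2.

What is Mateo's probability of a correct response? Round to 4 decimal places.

P(theta) = c + (1 − c) · 1 / (1 + exp(−D·a(theta − b)))
Exponent: 1.7 × 1.4 × (-0.2 − (-1.66)) = 3.4748
1/(1 + e^{-3.4748}) = 0.9700
P = 0.18 + 0.82 × 0.9700 = 0.9754

0.9754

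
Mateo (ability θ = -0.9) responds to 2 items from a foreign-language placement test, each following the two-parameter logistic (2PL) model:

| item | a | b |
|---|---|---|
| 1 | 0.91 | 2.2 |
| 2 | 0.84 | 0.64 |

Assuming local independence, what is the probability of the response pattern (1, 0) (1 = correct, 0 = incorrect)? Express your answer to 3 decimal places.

0.044

P(θ) = 1 / (1 + exp(−a(θ − b)))
P_1 = 1/(1+e^{2.8210}) = 0.0562
P_2 = 1/(1+e^{1.2936}) = 0.2152
L = P_1 × (1−P_2) = 0.0562 × 0.7848 = 0.04410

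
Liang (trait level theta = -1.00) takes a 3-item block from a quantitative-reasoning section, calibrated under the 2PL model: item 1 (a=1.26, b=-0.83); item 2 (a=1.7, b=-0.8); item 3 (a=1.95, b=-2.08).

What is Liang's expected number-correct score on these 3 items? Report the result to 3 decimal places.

P(theta) = 1 / (1 + exp(−a(theta − b)))
P_1 = 1/(1+e^{0.2142}) = 0.4467
P_2 = 1/(1+e^{0.3400}) = 0.4158
P_3 = 1/(1+e^{-2.1060}) = 0.8915
E[score] = 0.4467 + 0.4158 + 0.8915 = 1.7539

1.754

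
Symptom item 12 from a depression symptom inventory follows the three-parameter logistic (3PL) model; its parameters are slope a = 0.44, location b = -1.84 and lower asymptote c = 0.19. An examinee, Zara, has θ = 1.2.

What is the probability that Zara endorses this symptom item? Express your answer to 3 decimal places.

0.832

P(θ) = c + (1 − c) · 1 / (1 + exp(−a(θ − b)))
Exponent: 0.44 × (1.2 − (-1.84)) = 1.3376
1/(1 + e^{-1.3376}) = 0.7921
P = 0.19 + 0.81 × 0.7921 = 0.8316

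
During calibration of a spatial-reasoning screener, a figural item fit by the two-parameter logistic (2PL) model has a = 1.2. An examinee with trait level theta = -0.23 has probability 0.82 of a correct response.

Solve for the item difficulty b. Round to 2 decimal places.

P(theta) = 1 / (1 + exp(−a(theta − b)))
logit(0.82) = ln(0.82/0.18) = 1.5163
b = theta − logit/(a) = -0.23 − 1.5163/1.2000 = -1.4936

-1.49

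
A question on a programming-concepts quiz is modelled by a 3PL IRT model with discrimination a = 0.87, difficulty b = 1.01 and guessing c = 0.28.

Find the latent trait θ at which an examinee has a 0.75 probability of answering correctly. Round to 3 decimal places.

1.736

P(θ) = c + (1 − c) · 1 / (1 + exp(−a(θ − b)))
Remove guessing floor: (0.75 − 0.28)/(1 − 0.28) = 0.6528
logit = ln(0.6528/0.3472) = 0.6313
θ = b + logit/(a) = 1.01 + 0.6313/0.8700 = 1.7356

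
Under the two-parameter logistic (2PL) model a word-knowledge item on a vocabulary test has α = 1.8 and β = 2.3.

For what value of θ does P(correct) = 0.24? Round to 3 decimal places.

P(θ) = 1 / (1 + exp(−α(θ − β)))
logit = ln(0.2400/0.7600) = -1.1527
θ = β + logit/(α) = 2.3 + (-1.1527)/1.8000 = 1.6596

1.660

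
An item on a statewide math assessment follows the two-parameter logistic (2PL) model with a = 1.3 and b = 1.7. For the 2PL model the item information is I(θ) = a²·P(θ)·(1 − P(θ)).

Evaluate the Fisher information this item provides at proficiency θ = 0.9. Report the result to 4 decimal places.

P = 1/(1+e^{1.0400}) = 0.2611
P(1−P) = 0.2611 × 0.7389 = 0.1930
I = a² × P(1−P) = 1.3² × 0.1930 = 0.32609

0.3261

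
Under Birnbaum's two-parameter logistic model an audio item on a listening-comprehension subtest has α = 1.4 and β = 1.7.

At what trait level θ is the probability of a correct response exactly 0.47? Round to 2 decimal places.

1.61

P(θ) = 1 / (1 + exp(−α(θ − β)))
logit = ln(0.4700/0.5300) = -0.1201
θ = β + logit/(α) = 1.7 + (-0.1201)/1.4000 = 1.6142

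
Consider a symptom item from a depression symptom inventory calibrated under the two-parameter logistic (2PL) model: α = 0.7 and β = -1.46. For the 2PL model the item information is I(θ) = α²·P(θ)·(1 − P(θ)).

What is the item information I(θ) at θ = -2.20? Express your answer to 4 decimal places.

P = 1/(1+e^{0.5180}) = 0.3733
P(1−P) = 0.3733 × 0.6267 = 0.2340
I = α² × P(1−P) = 0.7² × 0.2340 = 0.11464

0.1146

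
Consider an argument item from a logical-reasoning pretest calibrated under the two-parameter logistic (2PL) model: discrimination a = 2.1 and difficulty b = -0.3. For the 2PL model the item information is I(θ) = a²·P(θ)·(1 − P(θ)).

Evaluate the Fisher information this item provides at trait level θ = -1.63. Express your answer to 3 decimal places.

0.240

P = 1/(1+e^{2.7930}) = 0.0577
P(1−P) = 0.0577 × 0.9423 = 0.0544
I = a² × P(1−P) = 2.1² × 0.0544 = 0.23979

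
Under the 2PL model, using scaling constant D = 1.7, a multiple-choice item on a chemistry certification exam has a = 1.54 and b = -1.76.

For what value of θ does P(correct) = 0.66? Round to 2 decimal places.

P(θ) = 1 / (1 + exp(−D·a(θ − b)))
logit = ln(0.6600/0.3400) = 0.6633
θ = b + logit/(1.7·a) = -1.76 + 0.6633/2.6180 = -1.5066

-1.51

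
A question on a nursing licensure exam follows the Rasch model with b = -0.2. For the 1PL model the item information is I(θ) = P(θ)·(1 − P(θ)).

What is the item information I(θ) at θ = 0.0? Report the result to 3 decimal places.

0.248

P = 1/(1+e^{-0.2000}) = 0.5498
P(1−P) = 0.5498 × 0.4502 = 0.2475
I = P(1−P) = 0.24752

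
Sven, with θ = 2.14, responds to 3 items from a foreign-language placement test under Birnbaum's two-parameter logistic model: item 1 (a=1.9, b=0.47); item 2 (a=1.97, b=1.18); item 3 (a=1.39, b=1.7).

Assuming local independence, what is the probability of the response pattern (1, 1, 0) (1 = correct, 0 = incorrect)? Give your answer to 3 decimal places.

P(θ) = 1 / (1 + exp(−a(θ − b)))
P_1 = 1/(1+e^{-3.1730}) = 0.9598
P_2 = 1/(1+e^{-1.8912}) = 0.8689
P_3 = 1/(1+e^{-0.6116}) = 0.6483
L = P_1 × P_2 × (1−P_3) = 0.9598 × 0.8689 × 0.3517 = 0.29330

0.293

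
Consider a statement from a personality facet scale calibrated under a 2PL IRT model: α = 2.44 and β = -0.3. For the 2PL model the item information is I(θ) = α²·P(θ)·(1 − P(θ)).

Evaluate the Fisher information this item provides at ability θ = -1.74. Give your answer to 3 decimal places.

P = 1/(1+e^{3.5136}) = 0.0289
P(1−P) = 0.0289 × 0.9711 = 0.0281
I = α² × P(1−P) = 2.44² × 0.0281 = 0.16724

0.167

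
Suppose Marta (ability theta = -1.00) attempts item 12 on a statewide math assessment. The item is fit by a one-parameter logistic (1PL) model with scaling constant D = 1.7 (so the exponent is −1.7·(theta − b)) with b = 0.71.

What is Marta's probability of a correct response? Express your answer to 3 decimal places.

0.052

P(theta) = 1 / (1 + exp(−D·(theta − b)))
Exponent: 1.7 × (-1.00 − 0.71) = -2.9070
1/(1 + e^{2.9070}) = 0.0518
P = 0.0518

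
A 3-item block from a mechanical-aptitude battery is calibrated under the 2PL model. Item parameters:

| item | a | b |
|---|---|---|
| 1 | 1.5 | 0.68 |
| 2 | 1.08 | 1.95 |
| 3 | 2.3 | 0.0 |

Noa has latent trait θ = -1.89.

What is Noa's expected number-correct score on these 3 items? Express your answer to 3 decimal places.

0.049

P(θ) = 1 / (1 + exp(−a(θ − b)))
P_1 = 1/(1+e^{3.8550}) = 0.0207
P_2 = 1/(1+e^{4.1472}) = 0.0156
P_3 = 1/(1+e^{4.3470}) = 0.0128
E[score] = 0.0207 + 0.0156 + 0.0128 = 0.0491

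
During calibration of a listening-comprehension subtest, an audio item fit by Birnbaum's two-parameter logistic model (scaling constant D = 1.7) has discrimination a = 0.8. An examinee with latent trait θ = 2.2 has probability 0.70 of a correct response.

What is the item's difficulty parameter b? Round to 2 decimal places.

1.58

P(θ) = 1 / (1 + exp(−D·a(θ − b)))
logit(0.70) = ln(0.70/0.30) = 0.8473
b = θ − logit/(1.7·a) = 2.2 − 0.8473/1.3600 = 1.5770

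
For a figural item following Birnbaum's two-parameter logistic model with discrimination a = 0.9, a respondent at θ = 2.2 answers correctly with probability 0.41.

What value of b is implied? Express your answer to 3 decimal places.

P(θ) = 1 / (1 + exp(−a(θ − b)))
logit(0.41) = ln(0.41/0.59) = -0.3640
b = θ − logit/(a) = 2.2 − (-0.3640)/0.9000 = 2.6044

2.604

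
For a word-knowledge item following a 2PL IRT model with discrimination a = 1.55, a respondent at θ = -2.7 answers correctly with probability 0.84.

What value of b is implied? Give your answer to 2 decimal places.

P(θ) = 1 / (1 + exp(−a(θ − b)))
logit(0.84) = ln(0.84/0.16) = 1.6582
b = θ − logit/(a) = -2.7 − 1.6582/1.5500 = -3.7698

-3.77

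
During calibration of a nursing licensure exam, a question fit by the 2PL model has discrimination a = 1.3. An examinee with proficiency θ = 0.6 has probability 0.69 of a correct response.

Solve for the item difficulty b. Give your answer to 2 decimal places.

P(θ) = 1 / (1 + exp(−a(θ − b)))
logit(0.69) = ln(0.69/0.31) = 0.8001
b = θ − logit/(a) = 0.6 − 0.8001/1.3000 = -0.0155

-0.02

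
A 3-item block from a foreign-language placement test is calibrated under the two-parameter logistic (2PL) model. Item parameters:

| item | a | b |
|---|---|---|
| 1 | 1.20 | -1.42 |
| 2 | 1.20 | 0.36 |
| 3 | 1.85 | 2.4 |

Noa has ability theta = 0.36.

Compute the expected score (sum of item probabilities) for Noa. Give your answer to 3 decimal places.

P(theta) = 1 / (1 + exp(−a(theta − b)))
P_1 = 1/(1+e^{-2.1360}) = 0.8944
P_2 = 1/(1+e^{0.0000}) = 0.5000
P_3 = 1/(1+e^{3.7740}) = 0.0224
E[score] = 0.8944 + 0.5000 + 0.0224 = 1.4168

1.417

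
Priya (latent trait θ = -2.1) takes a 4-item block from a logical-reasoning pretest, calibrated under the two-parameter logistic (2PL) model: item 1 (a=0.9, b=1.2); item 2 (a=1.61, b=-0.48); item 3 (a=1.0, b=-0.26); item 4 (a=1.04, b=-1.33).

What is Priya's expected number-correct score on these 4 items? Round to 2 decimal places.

0.56

P(θ) = 1 / (1 + exp(−a(θ − b)))
P_1 = 1/(1+e^{2.9700}) = 0.0488
P_2 = 1/(1+e^{2.6082}) = 0.0686
P_3 = 1/(1+e^{1.8400}) = 0.1371
P_4 = 1/(1+e^{0.8008}) = 0.3099
E[score] = 0.0488 + 0.0686 + 0.1371 + 0.3099 = 0.5643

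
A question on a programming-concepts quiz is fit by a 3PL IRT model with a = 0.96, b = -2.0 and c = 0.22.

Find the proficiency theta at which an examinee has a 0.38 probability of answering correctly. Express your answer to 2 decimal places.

-3.41

P(theta) = c + (1 − c) · 1 / (1 + exp(−a(theta − b)))
Remove guessing floor: (0.38 − 0.22)/(1 − 0.22) = 0.2051
logit = ln(0.2051/0.7949) = -1.3545
theta = b + logit/(a) = -2.0 + (-1.3545)/0.9600 = -3.4110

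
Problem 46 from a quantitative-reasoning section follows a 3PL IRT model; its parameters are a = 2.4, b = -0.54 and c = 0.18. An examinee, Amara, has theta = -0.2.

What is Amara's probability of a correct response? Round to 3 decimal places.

P(theta) = c + (1 − c) · 1 / (1 + exp(−a(theta − b)))
Exponent: 2.4 × (-0.2 − (-0.54)) = 0.8160
1/(1 + e^{-0.8160}) = 0.6934
P = 0.18 + 0.82 × 0.6934 = 0.7486

0.749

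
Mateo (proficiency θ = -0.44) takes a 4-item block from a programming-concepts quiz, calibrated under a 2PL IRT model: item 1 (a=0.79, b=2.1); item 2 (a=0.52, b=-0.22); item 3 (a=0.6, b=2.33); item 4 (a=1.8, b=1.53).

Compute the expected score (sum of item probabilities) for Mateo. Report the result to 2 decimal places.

P(θ) = 1 / (1 + exp(−a(θ − b)))
P_1 = 1/(1+e^{2.0066}) = 0.1185
P_2 = 1/(1+e^{0.1144}) = 0.4714
P_3 = 1/(1+e^{1.6620}) = 0.1595
P_4 = 1/(1+e^{3.5460}) = 0.0280
E[score] = 0.1185 + 0.4714 + 0.1595 + 0.0280 = 0.7775

0.78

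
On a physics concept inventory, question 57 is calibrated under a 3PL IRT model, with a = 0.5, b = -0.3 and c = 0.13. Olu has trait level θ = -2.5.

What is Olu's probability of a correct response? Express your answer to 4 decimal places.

0.3473

P(θ) = c + (1 − c) · 1 / (1 + exp(−a(θ − b)))
Exponent: 0.5 × (-2.5 − (-0.3)) = -1.1000
1/(1 + e^{1.1000}) = 0.2497
P = 0.13 + 0.87 × 0.2497 = 0.3473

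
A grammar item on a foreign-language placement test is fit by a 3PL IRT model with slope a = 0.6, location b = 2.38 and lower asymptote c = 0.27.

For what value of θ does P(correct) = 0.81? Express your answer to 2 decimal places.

4.12

P(θ) = c + (1 − c) · 1 / (1 + exp(−a(θ − b)))
Remove guessing floor: (0.81 − 0.27)/(1 − 0.27) = 0.7397
logit = ln(0.7397/0.2603) = 1.0445
θ = b + logit/(a) = 2.38 + 1.0445/0.6000 = 4.1209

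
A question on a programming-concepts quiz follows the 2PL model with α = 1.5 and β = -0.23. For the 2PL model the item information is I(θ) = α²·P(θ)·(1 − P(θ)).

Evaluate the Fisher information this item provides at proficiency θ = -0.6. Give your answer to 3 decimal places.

P = 1/(1+e^{0.5550}) = 0.3647
P(1−P) = 0.3647 × 0.6353 = 0.2317
I = α² × P(1−P) = 1.5² × 0.2317 = 0.52131

0.521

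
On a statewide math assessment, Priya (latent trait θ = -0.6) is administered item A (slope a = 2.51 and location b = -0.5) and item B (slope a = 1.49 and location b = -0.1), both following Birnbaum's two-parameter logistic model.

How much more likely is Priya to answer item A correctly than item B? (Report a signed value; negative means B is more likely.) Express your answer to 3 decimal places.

P(θ) = 1 / (1 + exp(−a(θ − b)))
P_A = 0.4376
P_B = 0.3219
P_A − P_B = 0.1157

0.116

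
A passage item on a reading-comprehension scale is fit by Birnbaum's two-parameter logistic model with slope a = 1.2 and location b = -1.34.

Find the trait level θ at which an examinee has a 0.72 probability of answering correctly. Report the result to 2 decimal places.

P(θ) = 1 / (1 + exp(−a(θ − b)))
logit = ln(0.7200/0.2800) = 0.9445
θ = b + logit/(a) = -1.34 + 0.9445/1.2000 = -0.5529

-0.55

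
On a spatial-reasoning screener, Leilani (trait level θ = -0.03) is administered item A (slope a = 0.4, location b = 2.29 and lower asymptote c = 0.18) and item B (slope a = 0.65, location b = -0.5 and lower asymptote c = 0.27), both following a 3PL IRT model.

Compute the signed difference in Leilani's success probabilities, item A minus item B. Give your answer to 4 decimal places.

-0.2780

P(θ) = c + (1 − c) · 1 / (1 + exp(−a(θ − b)))
P_A = 0.4123
P_B = 0.6903
P_A − P_B = -0.2780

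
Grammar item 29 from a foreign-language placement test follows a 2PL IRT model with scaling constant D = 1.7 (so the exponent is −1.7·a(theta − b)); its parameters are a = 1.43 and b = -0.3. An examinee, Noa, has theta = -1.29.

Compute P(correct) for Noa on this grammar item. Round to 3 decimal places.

P(theta) = 1 / (1 + exp(−D·a(theta − b)))
Exponent: 1.7 × 1.43 × (-1.29 − (-0.3)) = -2.4067
1/(1 + e^{2.4067}) = 0.0827
P = 0.0827

0.083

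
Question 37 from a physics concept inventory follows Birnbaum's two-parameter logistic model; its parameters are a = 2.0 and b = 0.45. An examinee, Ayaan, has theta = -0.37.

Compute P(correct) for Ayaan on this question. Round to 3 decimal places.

P(theta) = 1 / (1 + exp(−a(theta − b)))
Exponent: 2.0 × (-0.37 − 0.45) = -1.6400
1/(1 + e^{1.6400}) = 0.1625

0.162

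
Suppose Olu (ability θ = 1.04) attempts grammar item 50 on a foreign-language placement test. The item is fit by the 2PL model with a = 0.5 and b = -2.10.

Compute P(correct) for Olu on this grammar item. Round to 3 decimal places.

P(θ) = 1 / (1 + exp(−a(θ − b)))
Exponent: 0.5 × (1.04 − (-2.10)) = 1.5700
1/(1 + e^{-1.5700}) = 0.8278

0.828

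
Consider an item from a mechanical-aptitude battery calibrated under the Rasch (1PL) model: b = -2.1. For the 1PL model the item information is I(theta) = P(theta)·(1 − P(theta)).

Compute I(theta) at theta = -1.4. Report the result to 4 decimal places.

P = 1/(1+e^{-0.7000}) = 0.6682
P(1−P) = 0.6682 × 0.3318 = 0.2217
I = P(1−P) = 0.22171

0.2217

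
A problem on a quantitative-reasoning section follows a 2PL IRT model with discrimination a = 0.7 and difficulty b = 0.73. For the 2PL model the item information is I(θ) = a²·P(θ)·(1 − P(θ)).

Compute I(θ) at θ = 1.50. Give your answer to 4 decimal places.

P = 1/(1+e^{-0.5390}) = 0.6316
P(1−P) = 0.6316 × 0.3684 = 0.2327
I = a² × P(1−P) = 0.7² × 0.2327 = 0.11402

0.1140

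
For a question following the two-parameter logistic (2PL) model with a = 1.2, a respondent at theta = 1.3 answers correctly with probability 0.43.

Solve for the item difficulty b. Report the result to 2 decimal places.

1.53

P(theta) = 1 / (1 + exp(−a(theta − b)))
logit(0.43) = ln(0.43/0.57) = -0.2819
b = theta − logit/(a) = 1.3 − (-0.2819)/1.2000 = 1.5349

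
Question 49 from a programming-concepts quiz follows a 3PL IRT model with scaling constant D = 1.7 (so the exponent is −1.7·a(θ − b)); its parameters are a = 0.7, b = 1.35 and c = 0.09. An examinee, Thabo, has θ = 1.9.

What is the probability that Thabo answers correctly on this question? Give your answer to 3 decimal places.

P(θ) = c + (1 − c) · 1 / (1 + exp(−D·a(θ − b)))
Exponent: 1.7 × 0.7 × (1.9 − 1.35) = 0.6545
1/(1 + e^{-0.6545}) = 0.6580
P = 0.09 + 0.91 × 0.6580 = 0.6888

0.689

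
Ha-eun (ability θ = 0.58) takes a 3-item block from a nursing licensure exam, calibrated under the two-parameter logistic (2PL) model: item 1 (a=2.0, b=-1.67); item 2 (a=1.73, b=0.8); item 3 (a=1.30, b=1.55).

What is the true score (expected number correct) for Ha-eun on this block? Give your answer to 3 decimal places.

P(θ) = 1 / (1 + exp(−a(θ − b)))
P_1 = 1/(1+e^{-4.5000}) = 0.9890
P_2 = 1/(1+e^{0.3806}) = 0.4060
P_3 = 1/(1+e^{1.2610}) = 0.2208
E[score] = 0.9890 + 0.4060 + 0.2208 = 1.6158

1.616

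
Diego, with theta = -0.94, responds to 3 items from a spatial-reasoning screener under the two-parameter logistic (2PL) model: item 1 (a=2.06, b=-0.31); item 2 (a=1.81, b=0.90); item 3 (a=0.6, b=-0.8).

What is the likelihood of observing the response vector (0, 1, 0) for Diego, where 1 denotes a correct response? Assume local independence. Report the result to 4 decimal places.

0.0141

P(theta) = 1 / (1 + exp(−a(theta − b)))
P_1 = 1/(1+e^{1.2978}) = 0.2145
P_2 = 1/(1+e^{3.3304}) = 0.0345
P_3 = 1/(1+e^{0.0840}) = 0.4790
L = (1−P_1) × P_2 × (1−P_3) = 0.7855 × 0.0345 × 0.5210 = 0.01414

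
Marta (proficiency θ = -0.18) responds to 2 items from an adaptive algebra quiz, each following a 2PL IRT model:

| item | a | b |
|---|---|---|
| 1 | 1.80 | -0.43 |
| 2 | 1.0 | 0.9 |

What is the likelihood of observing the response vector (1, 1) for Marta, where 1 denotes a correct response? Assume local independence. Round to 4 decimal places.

P(θ) = 1 / (1 + exp(−a(θ − b)))
P_1 = 1/(1+e^{-0.4500}) = 0.6106
P_2 = 1/(1+e^{1.0800}) = 0.2535
L = P_1 × P_2 = 0.6106 × 0.2535 = 0.15480

0.1548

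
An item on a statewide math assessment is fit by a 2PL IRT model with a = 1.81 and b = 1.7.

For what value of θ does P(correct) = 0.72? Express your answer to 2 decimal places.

P(θ) = 1 / (1 + exp(−a(θ − b)))
logit = ln(0.7200/0.2800) = 0.9445
θ = b + logit/(a) = 1.7 + 0.9445/1.8100 = 2.2218

2.22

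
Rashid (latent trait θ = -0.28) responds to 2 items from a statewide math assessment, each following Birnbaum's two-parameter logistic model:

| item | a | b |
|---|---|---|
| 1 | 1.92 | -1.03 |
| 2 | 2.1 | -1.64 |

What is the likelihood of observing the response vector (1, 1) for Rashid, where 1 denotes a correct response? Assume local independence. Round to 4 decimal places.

0.7645

P(θ) = 1 / (1 + exp(−a(θ − b)))
P_1 = 1/(1+e^{-1.4400}) = 0.8085
P_2 = 1/(1+e^{-2.8560}) = 0.9456
L = P_1 × P_2 = 0.8085 × 0.9456 = 0.76450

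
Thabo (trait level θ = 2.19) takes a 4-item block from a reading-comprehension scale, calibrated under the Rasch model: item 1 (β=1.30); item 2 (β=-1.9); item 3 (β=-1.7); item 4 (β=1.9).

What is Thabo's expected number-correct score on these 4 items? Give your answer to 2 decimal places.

P(θ) = 1 / (1 + exp(−(θ − β)))
P_1 = 1/(1+e^{-0.8900}) = 0.7089
P_2 = 1/(1+e^{-4.0900}) = 0.9835
P_3 = 1/(1+e^{-3.8900}) = 0.9800
P_4 = 1/(1+e^{-0.2900}) = 0.5720
E[score] = 0.7089 + 0.9835 + 0.9800 + 0.5720 = 3.2444

3.24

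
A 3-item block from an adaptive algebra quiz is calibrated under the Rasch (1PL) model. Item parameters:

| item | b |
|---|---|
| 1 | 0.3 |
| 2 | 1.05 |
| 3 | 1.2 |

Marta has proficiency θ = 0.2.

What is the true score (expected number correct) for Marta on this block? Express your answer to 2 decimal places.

P(θ) = 1 / (1 + exp(−(θ − b)))
P_1 = 1/(1+e^{0.1000}) = 0.4750
P_2 = 1/(1+e^{0.8500}) = 0.2994
P_3 = 1/(1+e^{1.0000}) = 0.2689
E[score] = 0.4750 + 0.2994 + 0.2689 = 1.0434

1.04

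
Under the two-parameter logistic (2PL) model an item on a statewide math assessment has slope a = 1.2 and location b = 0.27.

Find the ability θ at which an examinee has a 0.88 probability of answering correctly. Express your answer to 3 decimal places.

P(θ) = 1 / (1 + exp(−a(θ − b)))
logit = ln(0.8800/0.1200) = 1.9924
θ = b + logit/(a) = 0.27 + 1.9924/1.2000 = 1.9304

1.930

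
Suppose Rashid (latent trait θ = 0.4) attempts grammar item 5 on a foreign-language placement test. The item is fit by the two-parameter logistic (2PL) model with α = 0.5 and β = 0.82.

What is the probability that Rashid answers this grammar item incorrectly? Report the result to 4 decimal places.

0.5523

P(θ) = 1 / (1 + exp(−α(θ − β)))
Exponent: 0.5 × (0.4 − 0.82) = -0.2100
1/(1 + e^{0.2100}) = 0.4477
P(incorrect) = 1 − 0.4477 = 0.5523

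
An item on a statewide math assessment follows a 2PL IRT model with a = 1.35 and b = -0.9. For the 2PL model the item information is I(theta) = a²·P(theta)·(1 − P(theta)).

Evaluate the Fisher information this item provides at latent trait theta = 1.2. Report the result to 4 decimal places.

0.0955

P = 1/(1+e^{-2.8350}) = 0.9445
P(1−P) = 0.9445 × 0.0555 = 0.0524
I = a² × P(1−P) = 1.35² × 0.0524 = 0.09547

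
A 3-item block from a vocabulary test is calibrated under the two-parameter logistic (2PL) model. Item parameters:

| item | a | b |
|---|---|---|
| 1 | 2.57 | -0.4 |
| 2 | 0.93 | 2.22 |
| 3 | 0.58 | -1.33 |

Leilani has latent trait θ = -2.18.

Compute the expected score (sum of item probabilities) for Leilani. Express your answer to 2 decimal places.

0.41

P(θ) = 1 / (1 + exp(−a(θ − b)))
P_1 = 1/(1+e^{4.5746}) = 0.0102
P_2 = 1/(1+e^{4.0920}) = 0.0164
P_3 = 1/(1+e^{0.4930}) = 0.3792
E[score] = 0.0102 + 0.0164 + 0.3792 = 0.4058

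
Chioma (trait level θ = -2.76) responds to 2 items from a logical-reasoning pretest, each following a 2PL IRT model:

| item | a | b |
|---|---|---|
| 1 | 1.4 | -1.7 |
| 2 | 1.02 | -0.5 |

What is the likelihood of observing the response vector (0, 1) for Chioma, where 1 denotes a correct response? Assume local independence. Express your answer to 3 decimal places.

0.074

P(θ) = 1 / (1 + exp(−a(θ − b)))
P_1 = 1/(1+e^{1.4840}) = 0.1848
P_2 = 1/(1+e^{2.3052}) = 0.0907
L = (1−P_1) × P_2 = 0.8152 × 0.0907 = 0.07393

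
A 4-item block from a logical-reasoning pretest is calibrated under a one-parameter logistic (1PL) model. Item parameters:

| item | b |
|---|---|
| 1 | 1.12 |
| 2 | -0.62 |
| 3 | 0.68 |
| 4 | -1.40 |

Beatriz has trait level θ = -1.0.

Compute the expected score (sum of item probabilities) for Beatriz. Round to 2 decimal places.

1.27

P(θ) = 1 / (1 + exp(−(θ − b)))
P_1 = 1/(1+e^{2.1200}) = 0.1072
P_2 = 1/(1+e^{0.3800}) = 0.4061
P_3 = 1/(1+e^{1.6800}) = 0.1571
P_4 = 1/(1+e^{-0.4000}) = 0.5987
E[score] = 0.1072 + 0.4061 + 0.1571 + 0.5987 = 1.2691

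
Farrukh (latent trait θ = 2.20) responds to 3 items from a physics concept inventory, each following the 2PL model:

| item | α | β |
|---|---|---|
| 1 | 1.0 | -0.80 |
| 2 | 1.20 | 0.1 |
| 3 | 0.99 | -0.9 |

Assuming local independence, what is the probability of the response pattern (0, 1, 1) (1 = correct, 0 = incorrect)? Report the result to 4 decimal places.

P(θ) = 1 / (1 + exp(−α(θ − β)))
P_1 = 1/(1+e^{-3.0000}) = 0.9526
P_2 = 1/(1+e^{-2.5200}) = 0.9255
P_3 = 1/(1+e^{-3.0690}) = 0.9556
L = (1−P_1) × P_2 × P_3 = 0.0474 × 0.9255 × 0.9556 = 0.04195

0.0419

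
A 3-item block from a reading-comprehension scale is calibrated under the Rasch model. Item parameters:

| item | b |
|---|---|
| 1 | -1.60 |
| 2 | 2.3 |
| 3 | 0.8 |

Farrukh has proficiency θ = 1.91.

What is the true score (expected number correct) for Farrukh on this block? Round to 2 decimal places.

P(θ) = 1 / (1 + exp(−(θ − b)))
P_1 = 1/(1+e^{-3.5100}) = 0.9710
P_2 = 1/(1+e^{0.3900}) = 0.4037
P_3 = 1/(1+e^{-1.1100}) = 0.7521
E[score] = 0.9710 + 0.4037 + 0.7521 = 2.1268

2.13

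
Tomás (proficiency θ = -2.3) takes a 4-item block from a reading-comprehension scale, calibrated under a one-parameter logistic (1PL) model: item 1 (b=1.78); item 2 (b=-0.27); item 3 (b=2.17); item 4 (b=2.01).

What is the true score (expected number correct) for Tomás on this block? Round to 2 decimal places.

P(θ) = 1 / (1 + exp(−(θ − b)))
P_1 = 1/(1+e^{4.0800}) = 0.0166
P_2 = 1/(1+e^{2.0300}) = 0.1161
P_3 = 1/(1+e^{4.4700}) = 0.0113
P_4 = 1/(1+e^{4.3100}) = 0.0133
E[score] = 0.0166 + 0.1161 + 0.0113 + 0.0133 = 0.1573

0.16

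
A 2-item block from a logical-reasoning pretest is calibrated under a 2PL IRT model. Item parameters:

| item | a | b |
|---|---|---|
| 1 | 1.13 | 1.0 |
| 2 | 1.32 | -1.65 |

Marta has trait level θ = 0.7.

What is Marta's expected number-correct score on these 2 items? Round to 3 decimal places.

P(θ) = 1 / (1 + exp(−a(θ − b)))
P_1 = 1/(1+e^{0.3390}) = 0.4161
P_2 = 1/(1+e^{-3.1020}) = 0.9570
E[score] = 0.4161 + 0.9570 = 1.3730

1.373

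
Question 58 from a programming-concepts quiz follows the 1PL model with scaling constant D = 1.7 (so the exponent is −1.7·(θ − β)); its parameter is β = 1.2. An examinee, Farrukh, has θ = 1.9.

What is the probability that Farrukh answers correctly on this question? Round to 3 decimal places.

0.767

P(θ) = 1 / (1 + exp(−D·(θ − β)))
Exponent: 1.7 × (1.9 − 1.2) = 1.1900
1/(1 + e^{-1.1900}) = 0.7667
P = 0.7667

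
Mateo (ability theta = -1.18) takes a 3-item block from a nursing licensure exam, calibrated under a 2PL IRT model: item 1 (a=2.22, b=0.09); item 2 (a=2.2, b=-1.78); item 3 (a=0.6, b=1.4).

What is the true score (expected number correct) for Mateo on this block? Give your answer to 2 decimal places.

1.02

P(theta) = 1 / (1 + exp(−a(theta − b)))
P_1 = 1/(1+e^{2.8194}) = 0.0563
P_2 = 1/(1+e^{-1.3200}) = 0.7892
P_3 = 1/(1+e^{1.5480}) = 0.1754
E[score] = 0.0563 + 0.7892 + 0.1754 = 1.0208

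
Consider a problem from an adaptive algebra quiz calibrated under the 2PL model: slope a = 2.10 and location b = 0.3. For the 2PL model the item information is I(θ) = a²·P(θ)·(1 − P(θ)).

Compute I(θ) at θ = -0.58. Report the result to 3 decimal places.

0.519

P = 1/(1+e^{1.8480}) = 0.1361
P(1−P) = 0.1361 × 0.8639 = 0.1176
I = a² × P(1−P) = 2.10² × 0.1176 = 0.51854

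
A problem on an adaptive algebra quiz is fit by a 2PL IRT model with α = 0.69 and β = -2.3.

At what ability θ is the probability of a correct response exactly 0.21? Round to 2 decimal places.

-4.22

P(θ) = 1 / (1 + exp(−α(θ − β)))
logit = ln(0.2100/0.7900) = -1.3249
θ = β + logit/(α) = -2.3 + (-1.3249)/0.6900 = -4.2202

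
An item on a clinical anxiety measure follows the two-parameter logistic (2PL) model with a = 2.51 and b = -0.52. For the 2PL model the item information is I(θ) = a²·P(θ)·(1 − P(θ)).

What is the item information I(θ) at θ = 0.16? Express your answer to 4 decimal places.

0.8190

P = 1/(1+e^{-1.7068}) = 0.8464
P(1−P) = 0.8464 × 0.1536 = 0.1300
I = a² × P(1−P) = 2.51² × 0.1300 = 0.81897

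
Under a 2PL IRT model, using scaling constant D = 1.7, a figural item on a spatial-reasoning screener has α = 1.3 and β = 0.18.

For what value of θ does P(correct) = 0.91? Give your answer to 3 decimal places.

1.227

P(θ) = 1 / (1 + exp(−D·α(θ − β)))
logit = ln(0.9100/0.0900) = 2.3136
θ = β + logit/(1.7·α) = 0.18 + 2.3136/2.2100 = 1.2269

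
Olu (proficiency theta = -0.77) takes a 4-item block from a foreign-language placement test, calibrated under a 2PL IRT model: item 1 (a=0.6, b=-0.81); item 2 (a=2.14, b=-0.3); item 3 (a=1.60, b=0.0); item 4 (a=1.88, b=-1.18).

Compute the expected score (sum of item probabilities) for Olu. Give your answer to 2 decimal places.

P(theta) = 1 / (1 + exp(−a(theta − b)))
P_1 = 1/(1+e^{-0.0240}) = 0.5060
P_2 = 1/(1+e^{1.0058}) = 0.2678
P_3 = 1/(1+e^{1.2320}) = 0.2258
P_4 = 1/(1+e^{-0.7708}) = 0.6837
E[score] = 0.5060 + 0.2678 + 0.2258 + 0.6837 = 1.6833

1.68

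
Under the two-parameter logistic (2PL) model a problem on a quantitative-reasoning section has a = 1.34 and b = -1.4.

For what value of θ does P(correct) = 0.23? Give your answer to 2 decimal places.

P(θ) = 1 / (1 + exp(−a(θ − b)))
logit = ln(0.2300/0.7700) = -1.2083
θ = b + logit/(a) = -1.4 + (-1.2083)/1.3400 = -2.3017

-2.30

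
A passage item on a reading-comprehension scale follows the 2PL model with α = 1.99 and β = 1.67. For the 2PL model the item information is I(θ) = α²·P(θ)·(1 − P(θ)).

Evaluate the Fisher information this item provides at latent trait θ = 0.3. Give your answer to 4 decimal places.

P = 1/(1+e^{2.7263}) = 0.0614
P(1−P) = 0.0614 × 0.9386 = 0.0577
I = α² × P(1−P) = 1.99² × 0.0577 = 0.22836

0.2284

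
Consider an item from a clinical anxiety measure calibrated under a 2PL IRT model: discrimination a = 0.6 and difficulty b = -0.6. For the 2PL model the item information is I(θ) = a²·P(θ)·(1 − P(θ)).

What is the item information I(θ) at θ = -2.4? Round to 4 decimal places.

0.0681

P = 1/(1+e^{1.0800}) = 0.2535
P(1−P) = 0.2535 × 0.7465 = 0.1892
I = a² × P(1−P) = 0.6² × 0.1892 = 0.06813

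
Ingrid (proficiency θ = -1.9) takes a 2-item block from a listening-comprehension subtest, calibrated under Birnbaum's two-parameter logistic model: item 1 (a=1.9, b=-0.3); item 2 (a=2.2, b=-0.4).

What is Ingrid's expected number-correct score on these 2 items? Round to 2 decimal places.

P(θ) = 1 / (1 + exp(−a(θ − b)))
P_1 = 1/(1+e^{3.0400}) = 0.0457
P_2 = 1/(1+e^{3.3000}) = 0.0356
E[score] = 0.0457 + 0.0356 = 0.0812

0.08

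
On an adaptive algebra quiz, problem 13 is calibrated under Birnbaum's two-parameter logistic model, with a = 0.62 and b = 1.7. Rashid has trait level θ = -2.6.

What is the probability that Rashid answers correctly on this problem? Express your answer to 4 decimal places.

P(θ) = 1 / (1 + exp(−a(θ − b)))
Exponent: 0.62 × (-2.6 − 1.7) = -2.6660
1/(1 + e^{2.6660}) = 0.0650

0.0650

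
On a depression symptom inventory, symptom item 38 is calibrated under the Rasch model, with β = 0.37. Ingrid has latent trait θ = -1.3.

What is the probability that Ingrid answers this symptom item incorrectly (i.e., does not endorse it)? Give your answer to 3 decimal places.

0.842

P(θ) = 1 / (1 + exp(−(θ − β)))
Exponent: (-1.3 − 0.37) = -1.6700
1/(1 + e^{1.6700}) = 0.1584
P = 0.1584
P(incorrect) = 1 − 0.1584 = 0.8416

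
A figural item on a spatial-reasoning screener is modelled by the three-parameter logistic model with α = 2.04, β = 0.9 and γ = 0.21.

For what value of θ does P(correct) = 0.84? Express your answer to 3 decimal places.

1.572

P(θ) = γ + (1 − γ) · 1 / (1 + exp(−α(θ − β)))
Remove guessing floor: (0.84 − 0.21)/(1 − 0.21) = 0.7975
logit = ln(0.7975/0.2025) = 1.3705
θ = β + logit/(α) = 0.9 + 1.3705/2.0400 = 1.5718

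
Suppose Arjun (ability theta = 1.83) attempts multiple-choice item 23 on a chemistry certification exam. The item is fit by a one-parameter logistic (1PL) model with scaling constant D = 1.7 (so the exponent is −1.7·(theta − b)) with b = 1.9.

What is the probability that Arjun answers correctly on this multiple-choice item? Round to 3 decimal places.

0.470

P(theta) = 1 / (1 + exp(−D·(theta − b)))
Exponent: 1.7 × (1.83 − 1.9) = -0.1190
1/(1 + e^{0.1190}) = 0.4703
P = 0.4703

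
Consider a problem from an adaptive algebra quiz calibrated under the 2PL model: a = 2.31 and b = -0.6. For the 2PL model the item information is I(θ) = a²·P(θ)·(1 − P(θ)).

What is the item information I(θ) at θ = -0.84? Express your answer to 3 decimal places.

1.237

P = 1/(1+e^{0.5544}) = 0.3648
P(1−P) = 0.3648 × 0.6352 = 0.2317
I = a² × P(1−P) = 2.31² × 0.2317 = 1.23655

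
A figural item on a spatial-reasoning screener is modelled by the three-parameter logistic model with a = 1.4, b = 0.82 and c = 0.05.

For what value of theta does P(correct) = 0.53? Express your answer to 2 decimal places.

0.84

P(theta) = c + (1 − c) · 1 / (1 + exp(−a(theta − b)))
Remove guessing floor: (0.53 − 0.05)/(1 − 0.05) = 0.5053
logit = ln(0.5053/0.4947) = 0.0211
theta = b + logit/(a) = 0.82 + 0.0211/1.4000 = 0.8350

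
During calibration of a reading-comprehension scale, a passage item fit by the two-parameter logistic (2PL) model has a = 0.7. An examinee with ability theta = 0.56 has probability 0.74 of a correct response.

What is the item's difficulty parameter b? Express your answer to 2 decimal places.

-0.93

P(theta) = 1 / (1 + exp(−a(theta − b)))
logit(0.74) = ln(0.74/0.26) = 1.0460
b = theta − logit/(a) = 0.56 − 1.0460/0.7000 = -0.9342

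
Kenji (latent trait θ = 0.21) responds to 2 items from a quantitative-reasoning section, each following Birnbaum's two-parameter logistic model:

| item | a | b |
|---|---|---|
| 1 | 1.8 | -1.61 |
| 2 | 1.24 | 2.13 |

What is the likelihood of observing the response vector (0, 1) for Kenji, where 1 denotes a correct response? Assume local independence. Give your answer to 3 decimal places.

0.003

P(θ) = 1 / (1 + exp(−a(θ − b)))
P_1 = 1/(1+e^{-3.2760}) = 0.9636
P_2 = 1/(1+e^{2.3808}) = 0.0846
L = (1−P_1) × P_2 = 0.0364 × 0.0846 = 0.00308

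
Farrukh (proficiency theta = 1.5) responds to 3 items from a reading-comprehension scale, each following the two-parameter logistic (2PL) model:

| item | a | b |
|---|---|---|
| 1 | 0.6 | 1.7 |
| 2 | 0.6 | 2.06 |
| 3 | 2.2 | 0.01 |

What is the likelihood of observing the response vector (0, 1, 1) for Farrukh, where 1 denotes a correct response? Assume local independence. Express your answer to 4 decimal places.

0.2129

P(theta) = 1 / (1 + exp(−a(theta − b)))
P_1 = 1/(1+e^{0.1200}) = 0.4700
P_2 = 1/(1+e^{0.3360}) = 0.4168
P_3 = 1/(1+e^{-3.2780}) = 0.9637
L = (1−P_1) × P_2 × P_3 = 0.5300 × 0.4168 × 0.9637 = 0.21285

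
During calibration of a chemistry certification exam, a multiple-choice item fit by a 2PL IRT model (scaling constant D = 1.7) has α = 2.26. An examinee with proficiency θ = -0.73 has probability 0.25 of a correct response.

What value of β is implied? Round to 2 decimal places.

-0.44

P(θ) = 1 / (1 + exp(−D·α(θ − β)))
logit(0.25) = ln(0.25/0.75) = -1.0986
β = θ − logit/(1.7·α) = -0.73 − (-1.0986)/3.8420 = -0.4441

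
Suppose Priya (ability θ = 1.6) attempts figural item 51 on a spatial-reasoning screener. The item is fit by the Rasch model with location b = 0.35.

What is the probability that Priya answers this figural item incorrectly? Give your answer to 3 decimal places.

P(θ) = 1 / (1 + exp(−(θ − b)))
Exponent: (1.6 − 0.35) = 1.2500
1/(1 + e^{-1.2500}) = 0.7773
P = 0.7773
P(incorrect) = 1 − 0.7773 = 0.2227

0.223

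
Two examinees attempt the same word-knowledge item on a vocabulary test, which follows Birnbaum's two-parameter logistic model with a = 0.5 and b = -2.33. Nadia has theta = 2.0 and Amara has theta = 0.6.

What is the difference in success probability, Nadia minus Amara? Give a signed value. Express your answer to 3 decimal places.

P(theta) = 1 / (1 + exp(−a(theta − b)))
P(Nadia) = 0.8971  [exponent 2.1650]
P(Amara) = 0.8123  [exponent 1.4650]
Difference = 0.8971 − 0.8123 = 0.0848

0.085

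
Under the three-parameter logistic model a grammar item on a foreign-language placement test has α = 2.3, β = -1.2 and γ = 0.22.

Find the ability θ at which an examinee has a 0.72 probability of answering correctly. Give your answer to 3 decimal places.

P(θ) = γ + (1 − γ) · 1 / (1 + exp(−α(θ − β)))
Remove guessing floor: (0.72 − 0.22)/(1 − 0.22) = 0.6410
logit = ln(0.6410/0.3590) = 0.5798
θ = β + logit/(α) = -1.2 + 0.5798/2.3000 = -0.9479

-0.948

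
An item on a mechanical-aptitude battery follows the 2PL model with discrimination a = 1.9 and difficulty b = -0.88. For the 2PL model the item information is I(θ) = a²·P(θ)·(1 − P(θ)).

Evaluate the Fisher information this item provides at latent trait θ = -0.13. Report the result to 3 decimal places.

P = 1/(1+e^{-1.4250}) = 0.8061
P(1−P) = 0.8061 × 0.1939 = 0.1563
I = a² × P(1−P) = 1.9² × 0.1563 = 0.56421

0.564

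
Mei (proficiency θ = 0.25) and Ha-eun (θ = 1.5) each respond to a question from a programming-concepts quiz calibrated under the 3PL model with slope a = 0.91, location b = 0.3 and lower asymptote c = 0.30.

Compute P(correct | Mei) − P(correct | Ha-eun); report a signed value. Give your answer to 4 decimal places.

P(θ) = c + (1 − c) · 1 / (1 + exp(−a(θ − b)))
P(Mei) = 0.6420  [exponent -0.0455]
P(Ha-eun) = 0.8241  [exponent 1.0920]
Difference = 0.6420 − 0.8241 = -0.1821

-0.1821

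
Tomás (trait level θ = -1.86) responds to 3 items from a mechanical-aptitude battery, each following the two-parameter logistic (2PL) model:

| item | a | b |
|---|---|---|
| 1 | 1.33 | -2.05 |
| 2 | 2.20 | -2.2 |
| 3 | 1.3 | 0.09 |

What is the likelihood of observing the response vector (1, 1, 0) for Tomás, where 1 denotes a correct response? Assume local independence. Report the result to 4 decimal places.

0.3540

P(θ) = 1 / (1 + exp(−a(θ − b)))
P_1 = 1/(1+e^{-0.2527}) = 0.5628
P_2 = 1/(1+e^{-0.7480}) = 0.6787
P_3 = 1/(1+e^{2.5350}) = 0.0734
L = P_1 × P_2 × (1−P_3) = 0.5628 × 0.6787 × 0.9266 = 0.35397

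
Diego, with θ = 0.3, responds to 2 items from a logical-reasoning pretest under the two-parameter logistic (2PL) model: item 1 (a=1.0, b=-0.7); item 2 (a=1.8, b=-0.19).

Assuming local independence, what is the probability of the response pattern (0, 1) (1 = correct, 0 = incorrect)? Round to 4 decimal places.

P(θ) = 1 / (1 + exp(−a(θ − b)))
P_1 = 1/(1+e^{-1.0000}) = 0.7311
P_2 = 1/(1+e^{-0.8820}) = 0.7072
L = (1−P_1) × P_2 = 0.2689 × 0.7072 = 0.19021

0.1902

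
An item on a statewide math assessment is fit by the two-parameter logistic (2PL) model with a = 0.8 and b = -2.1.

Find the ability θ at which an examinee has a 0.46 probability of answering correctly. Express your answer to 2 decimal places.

P(θ) = 1 / (1 + exp(−a(θ − b)))
logit = ln(0.4600/0.5400) = -0.1603
θ = b + logit/(a) = -2.1 + (-0.1603)/0.8000 = -2.3004

-2.30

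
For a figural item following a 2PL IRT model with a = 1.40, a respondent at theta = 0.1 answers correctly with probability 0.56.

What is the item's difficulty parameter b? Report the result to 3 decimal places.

P(theta) = 1 / (1 + exp(−a(theta − b)))
logit(0.56) = ln(0.56/0.44) = 0.2412
b = theta − logit/(a) = 0.1 − 0.2412/1.4000 = -0.0723

-0.072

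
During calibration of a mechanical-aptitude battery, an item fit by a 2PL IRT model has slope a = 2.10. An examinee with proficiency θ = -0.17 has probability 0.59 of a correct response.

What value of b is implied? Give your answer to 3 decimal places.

-0.343

P(θ) = 1 / (1 + exp(−a(θ − b)))
logit(0.59) = ln(0.59/0.41) = 0.3640
b = θ − logit/(a) = -0.17 − 0.3640/2.1000 = -0.3433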